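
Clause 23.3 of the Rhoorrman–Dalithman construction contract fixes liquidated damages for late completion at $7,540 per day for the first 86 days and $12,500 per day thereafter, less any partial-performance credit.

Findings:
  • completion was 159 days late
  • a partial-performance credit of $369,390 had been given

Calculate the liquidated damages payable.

$1,191,550

First 86 days: 86 × $7,540 = $648,440
Remaining days: (159 − 86) × $12,500 = $912,500
Accrued per-day damages: $648,440 + $912,500 = $1,560,940
Less partial-performance credit: $1,560,940 − $369,390 = $1,191,550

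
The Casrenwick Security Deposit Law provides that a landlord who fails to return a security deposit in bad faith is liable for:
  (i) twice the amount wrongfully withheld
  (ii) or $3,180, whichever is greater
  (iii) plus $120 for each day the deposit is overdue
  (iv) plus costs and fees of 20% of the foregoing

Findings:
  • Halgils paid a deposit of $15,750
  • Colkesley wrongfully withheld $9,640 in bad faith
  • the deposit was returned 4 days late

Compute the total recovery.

Doubled: 2 × $9,640 = $19,280
Minimum $3,180: $19,280 meets the minimum, no increase.
Late-return penalty: 4 × $120 = $480
Damages plus late penalty: $19,280 + $480 = $19,760
Costs and fees: 20% of $19,760 = $3,952
Total recovery: $19,760 + $3,952 = $23,712

$23,712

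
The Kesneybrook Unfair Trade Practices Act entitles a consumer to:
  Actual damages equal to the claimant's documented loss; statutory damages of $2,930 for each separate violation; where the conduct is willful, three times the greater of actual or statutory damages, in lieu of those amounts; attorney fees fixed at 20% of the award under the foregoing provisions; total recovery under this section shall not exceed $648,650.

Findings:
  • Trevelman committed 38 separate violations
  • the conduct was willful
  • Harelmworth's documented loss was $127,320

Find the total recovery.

Statutory damages: 38 × $2,930 = $111,340
Greater of actual damages ($127,320) or statutory damages ($111,340): $127,320
Trebled: 3 × $127,320 = $381,960
Attorney fees: 20% of $381,960 = $76,392
Total before cap: $381,960 + $76,392 = $458,352
Cap at $648,650: $458,352 is within the cap, no reduction.

$458,352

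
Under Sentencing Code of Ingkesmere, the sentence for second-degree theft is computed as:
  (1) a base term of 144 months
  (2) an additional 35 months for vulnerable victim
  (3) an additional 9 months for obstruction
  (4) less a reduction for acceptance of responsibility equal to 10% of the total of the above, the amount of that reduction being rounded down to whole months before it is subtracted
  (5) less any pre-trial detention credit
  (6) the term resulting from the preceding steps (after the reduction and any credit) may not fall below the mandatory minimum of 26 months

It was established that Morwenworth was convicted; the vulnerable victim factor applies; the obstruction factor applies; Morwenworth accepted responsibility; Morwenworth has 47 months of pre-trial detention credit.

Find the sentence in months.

123 months

Vulnerable victim enhancement: +35 months
Obstruction enhancement: +9 months
Adjusted term: 144 months + 35 months + 9 months = 188 months
Acceptance of responsibility reduction: 10% of 188 months = 18 months (rounded down)
After reduction: 188 − 18 = 170 months
Less pre-trial detention credit: 170 months − 47 months = 123 months
Minimum 26 months: 123 months meets the minimum, no increase.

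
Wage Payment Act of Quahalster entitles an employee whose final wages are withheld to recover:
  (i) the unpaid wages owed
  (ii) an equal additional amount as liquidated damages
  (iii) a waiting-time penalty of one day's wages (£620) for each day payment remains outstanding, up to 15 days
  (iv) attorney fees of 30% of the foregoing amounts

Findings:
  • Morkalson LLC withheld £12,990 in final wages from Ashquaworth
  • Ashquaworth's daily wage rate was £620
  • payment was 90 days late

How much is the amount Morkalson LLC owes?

Liquidated damages (equal amount): £12,990
Penalty days: min(90, 15) = 15
Waiting-time penalty: 15 × £620 = £9,300
Subtotal: £12,990 + £12,990 + £9,300 = £35,280
Attorney fees: 30% of £35,280 = £10,584
Total award: £35,280 + £10,584 = £45,864

£45,864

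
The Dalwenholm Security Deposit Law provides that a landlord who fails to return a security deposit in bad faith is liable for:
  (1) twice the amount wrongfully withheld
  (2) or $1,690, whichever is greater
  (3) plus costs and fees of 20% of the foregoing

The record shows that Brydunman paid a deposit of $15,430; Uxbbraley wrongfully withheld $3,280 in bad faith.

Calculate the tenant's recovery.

$7,872

Doubled: 2 × $3,280 = $6,560
Minimum $1,690: $6,560 meets the minimum, no increase.
Costs and fees: 20% of $6,560 = $1,312
Total recovery: $6,560 + $1,312 = $7,872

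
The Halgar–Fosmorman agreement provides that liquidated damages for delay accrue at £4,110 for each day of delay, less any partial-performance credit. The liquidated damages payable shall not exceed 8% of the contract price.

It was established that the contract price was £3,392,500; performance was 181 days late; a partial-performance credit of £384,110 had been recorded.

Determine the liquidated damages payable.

Per-day damages: 181 × £4,110 = £743,910
Less partial-performance credit: £743,910 − £384,110 = £359,800
Cap: 8% of £3,392,500 = £271,400
Cap at £271,400: £359,800 exceeds the cap → £271,400

£271,400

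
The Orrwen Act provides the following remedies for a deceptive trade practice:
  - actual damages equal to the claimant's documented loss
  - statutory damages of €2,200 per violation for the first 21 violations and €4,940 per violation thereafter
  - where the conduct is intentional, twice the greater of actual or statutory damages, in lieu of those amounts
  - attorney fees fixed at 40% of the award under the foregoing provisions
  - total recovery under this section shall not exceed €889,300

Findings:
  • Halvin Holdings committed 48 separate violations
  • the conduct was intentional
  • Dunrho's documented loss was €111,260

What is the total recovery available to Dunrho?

€502,824

First 21 violations: 21 × €2,200 = €46,200
Remaining violations: (48 − 21) × €4,940 = €133,380
Statutory damages: €46,200 + €133,380 = €179,580
Greater of actual damages (€111,260) or statutory damages (€179,580): €179,580
Doubled: 2 × €179,580 = €359,160
Attorney fees: 40% of €359,160 = €143,664
Total before cap: €359,160 + €143,664 = €502,824
Cap at €889,300: €502,824 is within the cap, no reduction.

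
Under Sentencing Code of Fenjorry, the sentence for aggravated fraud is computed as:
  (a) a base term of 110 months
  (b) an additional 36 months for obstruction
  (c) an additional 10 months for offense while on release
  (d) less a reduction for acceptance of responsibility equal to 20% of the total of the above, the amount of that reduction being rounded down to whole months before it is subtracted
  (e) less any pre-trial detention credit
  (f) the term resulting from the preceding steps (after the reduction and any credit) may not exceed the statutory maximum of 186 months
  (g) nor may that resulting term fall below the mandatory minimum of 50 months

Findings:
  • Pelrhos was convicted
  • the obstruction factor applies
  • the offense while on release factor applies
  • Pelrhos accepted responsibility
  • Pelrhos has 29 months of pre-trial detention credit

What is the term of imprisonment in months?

96 months

Obstruction enhancement: +36 months
Offense while on release enhancement: +10 months
Adjusted term: 110 months + 36 months + 10 months = 156 months
Acceptance of responsibility reduction: 20% of 156 months = 31 months (rounded down)
After reduction: 156 − 31 = 125 months
Less pre-trial detention credit: 125 months − 29 months = 96 months
Cap at 186 months: 96 months is within the cap, no reduction.
Minimum 50 months: 96 months meets the minimum, no increase.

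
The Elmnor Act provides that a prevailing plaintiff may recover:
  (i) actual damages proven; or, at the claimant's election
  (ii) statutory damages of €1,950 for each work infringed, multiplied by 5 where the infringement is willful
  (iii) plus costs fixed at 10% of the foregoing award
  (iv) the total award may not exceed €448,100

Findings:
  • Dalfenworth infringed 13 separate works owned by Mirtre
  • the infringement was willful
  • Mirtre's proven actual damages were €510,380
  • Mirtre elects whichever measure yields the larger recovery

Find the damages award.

Statutory damages: 13 × €1,950 = €25,350
Multiplied by 5: 5 × €25,350 = €126,750
Greater of actual damages (€510,380) or enhanced statutory damages (€126,750): €510,380
Costs: 10% of €510,380 = €51,038
Award plus costs: €510,380 + €51,038 = €561,418
Cap at €448,100: €561,418 exceeds the cap → €448,100

€448,100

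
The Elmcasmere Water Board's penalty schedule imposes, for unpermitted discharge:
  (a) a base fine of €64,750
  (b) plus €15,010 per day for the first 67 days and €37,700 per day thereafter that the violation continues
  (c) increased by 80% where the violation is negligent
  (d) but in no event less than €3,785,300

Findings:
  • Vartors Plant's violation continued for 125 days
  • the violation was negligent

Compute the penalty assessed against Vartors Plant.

First 67 days: 67 × €15,010 = €1,005,670
Remaining days: (125 − 67) × €37,700 = €2,186,600
Per-day component: €1,005,670 + €2,186,600 = €3,192,270
Base plus per-day: €64,750 + €3,192,270 = €3,257,020
Enhancement: 80% of €3,257,020 = €2,605,616
Enhanced fine: €3,257,020 + €2,605,616 = €5,862,636
Minimum €3,785,300: €5,862,636 meets the minimum, no increase.

Civil penalty: €5,862,636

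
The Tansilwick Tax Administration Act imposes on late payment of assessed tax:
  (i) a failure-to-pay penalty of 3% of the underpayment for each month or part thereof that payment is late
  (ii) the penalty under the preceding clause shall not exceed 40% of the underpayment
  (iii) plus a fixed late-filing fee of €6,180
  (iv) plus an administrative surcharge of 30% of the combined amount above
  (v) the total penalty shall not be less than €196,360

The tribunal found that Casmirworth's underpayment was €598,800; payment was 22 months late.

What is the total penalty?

€319,410

Accrued rate: 3% × 22 = 66%, capped at 40% → 40%
Failure-to-pay penalty: 40% of €598,800 = €239,520
Penalty before surcharge: €239,520 + €6,180 = €245,700
Administrative surcharge: 30% of €245,700 = €73,710
Total penalty: €245,700 + €73,710 = €319,410
Minimum €196,360: €319,410 meets the minimum, no increase.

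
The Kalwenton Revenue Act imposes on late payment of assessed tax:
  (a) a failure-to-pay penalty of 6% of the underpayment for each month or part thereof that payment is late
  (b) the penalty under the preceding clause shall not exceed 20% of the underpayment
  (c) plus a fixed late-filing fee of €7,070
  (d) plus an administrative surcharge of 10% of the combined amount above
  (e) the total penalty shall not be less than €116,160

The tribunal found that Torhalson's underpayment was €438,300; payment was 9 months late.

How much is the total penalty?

Accrued rate: 6% × 9 = 54%, capped at 20% → 20%
Failure-to-pay penalty: 20% of €438,300 = €87,660
Penalty before surcharge: €87,660 + €7,070 = €94,730
Administrative surcharge: 10% of €94,730 = €9,473
Total penalty: €94,730 + €9,473 = €104,203
Minimum €116,160: €104,203 is below the minimum → €116,160

€116,160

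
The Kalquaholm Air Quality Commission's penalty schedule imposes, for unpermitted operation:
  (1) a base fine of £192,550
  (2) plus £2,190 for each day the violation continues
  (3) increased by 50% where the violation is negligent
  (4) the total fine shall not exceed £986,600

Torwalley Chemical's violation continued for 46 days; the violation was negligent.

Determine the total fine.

Per-day component: 46 × £2,190 = £100,740
Base plus per-day: £192,550 + £100,740 = £293,290
Enhancement: 50% of £293,290 = £146,645
Enhanced fine: £293,290 + £146,645 = £439,935
Cap at £986,600: £439,935 is within the cap, no reduction.

Civil penalty: £439,935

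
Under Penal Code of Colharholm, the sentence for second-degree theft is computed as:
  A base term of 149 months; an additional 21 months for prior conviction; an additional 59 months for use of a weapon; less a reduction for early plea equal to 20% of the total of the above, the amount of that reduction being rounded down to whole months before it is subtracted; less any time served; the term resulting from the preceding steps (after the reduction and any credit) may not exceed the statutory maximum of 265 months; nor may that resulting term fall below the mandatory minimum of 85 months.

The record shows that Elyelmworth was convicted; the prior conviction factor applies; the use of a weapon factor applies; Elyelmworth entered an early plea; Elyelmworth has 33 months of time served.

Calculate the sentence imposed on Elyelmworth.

Prior conviction enhancement: +21 months
Use of a weapon enhancement: +59 months
Adjusted term: 149 months + 21 months + 59 months = 229 months
Early plea reduction: 20% of 229 months = 45 months (rounded down)
After reduction: 229 − 45 = 184 months
Less time served: 184 months − 33 months = 151 months
Cap at 265 months: 151 months is within the cap, no reduction.
Minimum 85 months: 151 months meets the minimum, no increase.

151 months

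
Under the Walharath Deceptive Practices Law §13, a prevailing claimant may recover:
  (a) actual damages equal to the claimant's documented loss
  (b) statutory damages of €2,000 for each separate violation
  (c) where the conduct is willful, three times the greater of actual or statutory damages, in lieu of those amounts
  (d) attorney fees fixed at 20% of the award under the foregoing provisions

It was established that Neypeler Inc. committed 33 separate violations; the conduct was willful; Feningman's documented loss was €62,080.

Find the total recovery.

Statutory damages: 33 × €2,000 = €66,000
Greater of actual damages (€62,080) or statutory damages (€66,000): €66,000
Trebled: 3 × €66,000 = €198,000
Attorney fees: 20% of €198,000 = €39,600
Total recovery: €198,000 + €39,600 = €237,600

€237,600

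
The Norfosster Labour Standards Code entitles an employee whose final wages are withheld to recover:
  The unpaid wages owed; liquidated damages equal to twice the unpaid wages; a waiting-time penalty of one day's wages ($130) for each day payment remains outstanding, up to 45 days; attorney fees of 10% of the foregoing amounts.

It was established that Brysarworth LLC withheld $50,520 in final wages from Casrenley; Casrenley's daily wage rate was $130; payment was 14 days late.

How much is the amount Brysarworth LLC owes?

$168,718

Doubled: 2 × $50,520 = $101,040
Penalty days: min(14, 45) = 14
Waiting-time penalty: 14 × $130 = $1,820
Subtotal: $50,520 + $101,040 + $1,820 = $153,380
Attorney fees: 10% of $153,380 = $15,338
Total award: $153,380 + $15,338 = $168,718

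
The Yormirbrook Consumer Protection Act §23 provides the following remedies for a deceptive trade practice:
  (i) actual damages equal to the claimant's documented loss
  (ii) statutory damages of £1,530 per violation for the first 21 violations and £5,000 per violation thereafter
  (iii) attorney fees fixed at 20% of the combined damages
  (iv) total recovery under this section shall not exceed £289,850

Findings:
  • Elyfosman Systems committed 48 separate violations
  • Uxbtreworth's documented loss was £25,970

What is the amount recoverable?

£231,720

First 21 violations: 21 × £1,530 = £32,130
Remaining violations: (48 − 21) × £5,000 = £135,000
Statutory damages: £32,130 + £135,000 = £167,130
Combined damages: £25,970 + £167,130 = £193,100
Attorney fees: 20% of £193,100 = £38,620
Total before cap: £193,100 + £38,620 = £231,720
Cap at £289,850: £231,720 is within the cap, no reduction.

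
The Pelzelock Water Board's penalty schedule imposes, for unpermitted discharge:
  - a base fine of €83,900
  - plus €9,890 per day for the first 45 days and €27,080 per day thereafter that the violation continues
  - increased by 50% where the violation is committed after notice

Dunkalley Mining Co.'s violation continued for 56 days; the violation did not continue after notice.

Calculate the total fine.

First 45 days: 45 × €9,890 = €445,050
Remaining days: (56 − 45) × €27,080 = €297,880
Per-day component: €445,050 + €297,880 = €742,930
Base plus per-day: €83,900 + €742,930 = €826,830
The violation did not continue after notice: no 50% increase.

€826,830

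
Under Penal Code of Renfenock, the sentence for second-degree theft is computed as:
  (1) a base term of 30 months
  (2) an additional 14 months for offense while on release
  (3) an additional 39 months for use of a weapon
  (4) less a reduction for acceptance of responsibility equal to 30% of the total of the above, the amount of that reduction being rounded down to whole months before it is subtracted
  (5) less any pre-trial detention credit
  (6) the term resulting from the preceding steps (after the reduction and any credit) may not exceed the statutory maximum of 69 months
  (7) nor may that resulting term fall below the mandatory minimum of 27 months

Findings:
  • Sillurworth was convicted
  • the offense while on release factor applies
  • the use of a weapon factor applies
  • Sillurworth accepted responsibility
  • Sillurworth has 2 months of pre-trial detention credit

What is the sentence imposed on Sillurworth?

Sentence: 57 months

Offense while on release enhancement: +14 months
Use of a weapon enhancement: +39 months
Adjusted term: 30 months + 14 months + 39 months = 83 months
Acceptance of responsibility reduction: 30% of 83 months = 24 months (rounded down)
After reduction: 83 − 24 = 59 months
Less pre-trial detention credit: 59 months − 2 months = 57 months
Cap at 69 months: 57 months is within the cap, no reduction.
Minimum 27 months: 57 months meets the minimum, no increase.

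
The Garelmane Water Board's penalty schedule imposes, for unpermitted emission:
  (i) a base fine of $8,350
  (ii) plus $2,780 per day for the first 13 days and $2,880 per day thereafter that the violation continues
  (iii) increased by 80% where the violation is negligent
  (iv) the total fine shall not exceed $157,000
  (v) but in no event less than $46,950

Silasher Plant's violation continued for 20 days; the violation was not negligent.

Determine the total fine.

First 13 days: 13 × $2,780 = $36,140
Remaining days: (20 − 13) × $2,880 = $20,160
Per-day component: $36,140 + $20,160 = $56,300
Base plus per-day: $8,350 + $56,300 = $64,650
The violation was not negligent: no 80% increase.
Cap at $157,000: $64,650 is within the cap, no reduction.
Minimum $46,950: $64,650 meets the minimum, no increase.

$64,650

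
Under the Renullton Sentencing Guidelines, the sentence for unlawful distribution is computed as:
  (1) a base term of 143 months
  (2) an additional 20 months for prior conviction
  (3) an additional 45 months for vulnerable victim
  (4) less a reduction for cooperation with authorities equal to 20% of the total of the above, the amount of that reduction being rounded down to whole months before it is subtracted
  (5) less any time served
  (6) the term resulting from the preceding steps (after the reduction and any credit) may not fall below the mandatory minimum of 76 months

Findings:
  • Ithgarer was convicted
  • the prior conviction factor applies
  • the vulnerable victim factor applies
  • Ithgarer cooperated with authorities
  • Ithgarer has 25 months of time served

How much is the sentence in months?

Prior conviction enhancement: +20 months
Vulnerable victim enhancement: +45 months
Adjusted term: 143 months + 20 months + 45 months = 208 months
Cooperation with authorities reduction: 20% of 208 months = 41 months (rounded down)
After reduction: 208 − 41 = 167 months
Less time served: 167 months − 25 months = 142 months
Minimum 76 months: 142 months meets the minimum, no increase.

142 months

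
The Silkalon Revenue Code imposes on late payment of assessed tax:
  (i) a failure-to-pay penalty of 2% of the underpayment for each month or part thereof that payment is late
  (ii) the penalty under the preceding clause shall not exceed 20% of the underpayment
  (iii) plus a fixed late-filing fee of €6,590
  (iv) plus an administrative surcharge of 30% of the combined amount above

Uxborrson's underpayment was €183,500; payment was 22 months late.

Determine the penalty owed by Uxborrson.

€56,277

Accrued rate: 2% × 22 = 44%, capped at 20% → 20%
Failure-to-pay penalty: 20% of €183,500 = €36,700
Penalty before surcharge: €36,700 + €6,590 = €43,290
Administrative surcharge: 30% of €43,290 = €12,987
Total penalty: €43,290 + €12,987 = €56,277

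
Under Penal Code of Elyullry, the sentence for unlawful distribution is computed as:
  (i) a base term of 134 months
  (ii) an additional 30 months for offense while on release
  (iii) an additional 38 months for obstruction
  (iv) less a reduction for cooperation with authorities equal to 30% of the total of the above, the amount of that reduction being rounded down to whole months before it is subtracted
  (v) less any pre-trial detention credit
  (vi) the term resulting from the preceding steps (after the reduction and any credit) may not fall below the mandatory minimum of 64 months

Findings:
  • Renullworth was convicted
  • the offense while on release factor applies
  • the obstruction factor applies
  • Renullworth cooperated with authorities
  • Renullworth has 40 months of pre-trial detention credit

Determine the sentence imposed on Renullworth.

Offense while on release enhancement: +30 months
Obstruction enhancement: +38 months
Adjusted term: 134 months + 30 months + 38 months = 202 months
Cooperation with authorities reduction: 30% of 202 months = 60 months (rounded down)
After reduction: 202 − 60 = 142 months
Less pre-trial detention credit: 142 months − 40 months = 102 months
Minimum 64 months: 102 months meets the minimum, no increase.

102 months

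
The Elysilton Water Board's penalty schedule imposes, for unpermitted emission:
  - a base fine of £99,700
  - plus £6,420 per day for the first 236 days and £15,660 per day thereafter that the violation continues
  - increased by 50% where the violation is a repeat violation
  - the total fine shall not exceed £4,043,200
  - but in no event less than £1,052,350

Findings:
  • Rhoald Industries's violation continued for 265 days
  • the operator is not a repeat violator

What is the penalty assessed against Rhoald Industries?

First 236 days: 236 × £6,420 = £1,515,120
Remaining days: (265 − 236) × £15,660 = £454,140
Per-day component: £1,515,120 + £454,140 = £1,969,260
Base plus per-day: £99,700 + £1,969,260 = £2,068,960
The operator is not a repeat violator: no 50% increase.
Cap at £4,043,200: £2,068,960 is within the cap, no reduction.
Minimum £1,052,350: £2,068,960 meets the minimum, no increase.

£2,068,960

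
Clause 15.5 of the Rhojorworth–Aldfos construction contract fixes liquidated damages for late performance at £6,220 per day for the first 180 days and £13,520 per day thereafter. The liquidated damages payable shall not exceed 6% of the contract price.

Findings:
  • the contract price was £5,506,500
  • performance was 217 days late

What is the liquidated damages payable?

Liquidated damages: £330,390

First 180 days: 180 × £6,220 = £1,119,600
Remaining days: (217 − 180) × £13,520 = £500,240
Accrued per-day damages: £1,119,600 + £500,240 = £1,619,840
Cap: 6% of £5,506,500 = £330,390
Cap at £330,390: £1,619,840 exceeds the cap → £330,390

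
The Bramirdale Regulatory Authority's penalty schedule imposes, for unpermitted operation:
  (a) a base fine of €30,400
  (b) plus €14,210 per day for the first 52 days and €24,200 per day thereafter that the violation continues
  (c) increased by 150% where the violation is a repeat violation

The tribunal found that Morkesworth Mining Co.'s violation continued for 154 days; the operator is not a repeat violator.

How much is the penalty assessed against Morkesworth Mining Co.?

€3,237,720

First 52 days: 52 × €14,210 = €738,920
Remaining days: (154 − 52) × €24,200 = €2,468,400
Per-day component: €738,920 + €2,468,400 = €3,207,320
Base plus per-day: €30,400 + €3,207,320 = €3,237,720
The operator is not a repeat violator: no 150% increase.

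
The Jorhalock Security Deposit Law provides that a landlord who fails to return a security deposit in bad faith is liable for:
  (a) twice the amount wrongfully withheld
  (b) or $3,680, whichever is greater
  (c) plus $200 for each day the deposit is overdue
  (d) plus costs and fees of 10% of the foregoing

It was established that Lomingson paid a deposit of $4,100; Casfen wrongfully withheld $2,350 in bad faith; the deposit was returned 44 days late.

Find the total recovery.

$14,850

Doubled: 2 × $2,350 = $4,700
Minimum $3,680: $4,700 meets the minimum, no increase.
Late-return penalty: 44 × $200 = $8,800
Damages plus late penalty: $4,700 + $8,800 = $13,500
Costs and fees: 10% of $13,500 = $1,350
Total recovery: $13,500 + $1,350 = $14,850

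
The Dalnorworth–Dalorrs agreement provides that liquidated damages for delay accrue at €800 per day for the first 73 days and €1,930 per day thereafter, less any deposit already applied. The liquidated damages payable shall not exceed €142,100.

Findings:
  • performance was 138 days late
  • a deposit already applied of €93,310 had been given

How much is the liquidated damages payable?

First 73 days: 73 × €800 = €58,400
Remaining days: (138 − 73) × €1,930 = €125,450
Accrued per-day damages: €58,400 + €125,450 = €183,850
Less deposit already applied: €183,850 − €93,310 = €90,540
Cap at €142,100: €90,540 is within the cap, no reduction.

€90,540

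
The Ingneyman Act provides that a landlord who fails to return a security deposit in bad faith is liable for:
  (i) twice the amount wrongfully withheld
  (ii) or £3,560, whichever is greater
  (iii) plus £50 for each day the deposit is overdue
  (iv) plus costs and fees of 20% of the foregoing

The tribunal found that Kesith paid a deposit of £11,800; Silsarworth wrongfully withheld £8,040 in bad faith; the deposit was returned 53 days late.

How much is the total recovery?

£22,476

Doubled: 2 × £8,040 = £16,080
Minimum £3,560: £16,080 meets the minimum, no increase.
Late-return penalty: 53 × £50 = £2,650
Damages plus late penalty: £16,080 + £2,650 = £18,730
Costs and fees: 20% of £18,730 = £3,746
Total recovery: £18,730 + £3,746 = £22,476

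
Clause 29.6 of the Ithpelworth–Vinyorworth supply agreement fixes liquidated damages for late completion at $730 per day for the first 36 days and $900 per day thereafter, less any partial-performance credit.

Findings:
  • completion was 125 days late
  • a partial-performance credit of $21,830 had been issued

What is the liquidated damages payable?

Liquidated damages: $84,550

First 36 days: 36 × $730 = $26,280
Remaining days: (125 − 36) × $900 = $80,100
Accrued per-day damages: $26,280 + $80,100 = $106,380
Less partial-performance credit: $106,380 − $21,830 = $84,550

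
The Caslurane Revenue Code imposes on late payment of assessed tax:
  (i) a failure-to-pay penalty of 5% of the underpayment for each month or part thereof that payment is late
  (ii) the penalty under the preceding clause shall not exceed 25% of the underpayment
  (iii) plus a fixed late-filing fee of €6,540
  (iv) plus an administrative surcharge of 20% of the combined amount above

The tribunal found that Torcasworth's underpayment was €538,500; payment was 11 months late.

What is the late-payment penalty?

Accrued rate: 5% × 11 = 55%, capped at 25% → 25%
Failure-to-pay penalty: 25% of €538,500 = €134,625
Penalty before surcharge: €134,625 + €6,540 = €141,165
Administrative surcharge: 20% of €141,165 = €28,233
Total penalty: €141,165 + €28,233 = €169,398

Penalty: €169,398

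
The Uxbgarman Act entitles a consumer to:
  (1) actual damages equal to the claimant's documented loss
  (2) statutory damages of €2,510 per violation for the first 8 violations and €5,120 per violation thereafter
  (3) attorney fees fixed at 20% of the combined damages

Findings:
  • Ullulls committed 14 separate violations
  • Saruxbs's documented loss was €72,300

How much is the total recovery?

First 8 violations: 8 × €2,510 = €20,080
Remaining violations: (14 − 8) × €5,120 = €30,720
Statutory damages: €20,080 + €30,720 = €50,800
Combined damages: €72,300 + €50,800 = €123,100
Attorney fees: 20% of €123,100 = €24,620
Total recovery: €123,100 + €24,620 = €147,720

Total recovery: €147,720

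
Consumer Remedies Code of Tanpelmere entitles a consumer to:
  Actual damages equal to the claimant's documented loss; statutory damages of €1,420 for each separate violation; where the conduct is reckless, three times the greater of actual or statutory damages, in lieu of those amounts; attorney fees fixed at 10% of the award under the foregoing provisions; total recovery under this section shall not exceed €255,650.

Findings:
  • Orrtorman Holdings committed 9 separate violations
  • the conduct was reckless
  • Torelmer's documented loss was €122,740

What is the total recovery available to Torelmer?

€255,650

Statutory damages: 9 × €1,420 = €12,780
Greater of actual damages (€122,740) or statutory damages (€12,780): €122,740
Trebled: 3 × €122,740 = €368,220
Attorney fees: 10% of €368,220 = €36,822
Total before cap: €368,220 + €36,822 = €405,042
Cap at €255,650: €405,042 exceeds the cap → €255,650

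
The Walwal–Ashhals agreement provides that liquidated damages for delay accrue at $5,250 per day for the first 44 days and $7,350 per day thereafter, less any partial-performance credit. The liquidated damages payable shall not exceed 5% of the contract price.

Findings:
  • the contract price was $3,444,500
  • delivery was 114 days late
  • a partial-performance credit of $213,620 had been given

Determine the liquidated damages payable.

Liquidated damages: $172,225

First 44 days: 44 × $5,250 = $231,000
Remaining days: (114 − 44) × $7,350 = $514,500
Accrued per-day damages: $231,000 + $514,500 = $745,500
Less partial-performance credit: $745,500 − $213,620 = $531,880
Cap: 5% of $3,444,500 = $172,225
Cap at $172,225: $531,880 exceeds the cap → $172,225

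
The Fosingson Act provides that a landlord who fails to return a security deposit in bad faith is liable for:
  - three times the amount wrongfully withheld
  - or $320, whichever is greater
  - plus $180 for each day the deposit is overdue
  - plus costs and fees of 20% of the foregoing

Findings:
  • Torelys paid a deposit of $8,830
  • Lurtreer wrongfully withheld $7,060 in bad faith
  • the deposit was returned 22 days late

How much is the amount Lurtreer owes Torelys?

$30,168

Trebled: 3 × $7,060 = $21,180
Minimum $320: $21,180 meets the minimum, no increase.
Late-return penalty: 22 × $180 = $3,960
Damages plus late penalty: $21,180 + $3,960 = $25,140
Costs and fees: 20% of $25,140 = $5,028
Total recovery: $25,140 + $5,028 = $30,168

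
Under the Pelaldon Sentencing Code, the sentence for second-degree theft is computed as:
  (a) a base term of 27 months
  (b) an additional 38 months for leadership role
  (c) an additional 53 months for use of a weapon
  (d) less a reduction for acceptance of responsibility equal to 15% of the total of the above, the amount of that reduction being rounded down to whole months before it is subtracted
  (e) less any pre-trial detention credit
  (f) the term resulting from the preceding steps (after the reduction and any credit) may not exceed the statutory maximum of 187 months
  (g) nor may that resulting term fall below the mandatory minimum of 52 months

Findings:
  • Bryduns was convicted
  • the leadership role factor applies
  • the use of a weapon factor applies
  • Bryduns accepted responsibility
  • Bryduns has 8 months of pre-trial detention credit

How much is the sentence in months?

93 months

Leadership role enhancement: +38 months
Use of a weapon enhancement: +53 months
Adjusted term: 27 months + 38 months + 53 months = 118 months
Acceptance of responsibility reduction: 15% of 118 months = 17 months (rounded down)
After reduction: 118 − 17 = 101 months
Less pre-trial detention credit: 101 months − 8 months = 93 months
Cap at 187 months: 93 months is within the cap, no reduction.
Minimum 52 months: 93 months meets the minimum, no increase.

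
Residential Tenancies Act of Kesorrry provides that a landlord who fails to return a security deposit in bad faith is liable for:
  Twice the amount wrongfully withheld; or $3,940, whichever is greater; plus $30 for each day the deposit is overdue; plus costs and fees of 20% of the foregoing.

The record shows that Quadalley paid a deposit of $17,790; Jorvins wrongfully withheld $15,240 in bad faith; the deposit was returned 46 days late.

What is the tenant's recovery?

Doubled: 2 × $15,240 = $30,480
Minimum $3,940: $30,480 meets the minimum, no increase.
Late-return penalty: 46 × $30 = $1,380
Damages plus late penalty: $30,480 + $1,380 = $31,860
Costs and fees: 20% of $31,860 = $6,372
Total recovery: $31,860 + $6,372 = $38,232

$38,232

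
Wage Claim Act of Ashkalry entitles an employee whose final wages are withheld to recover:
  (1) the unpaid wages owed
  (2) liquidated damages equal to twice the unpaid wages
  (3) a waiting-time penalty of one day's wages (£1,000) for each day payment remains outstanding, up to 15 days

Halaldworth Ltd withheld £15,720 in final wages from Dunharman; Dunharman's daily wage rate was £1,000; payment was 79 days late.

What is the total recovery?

Doubled: 2 × £15,720 = £31,440
Penalty days: min(79, 15) = 15
Waiting-time penalty: 15 × £1,000 = £15,000
Total award: £15,720 + £31,440 + £15,000 = £62,160

£62,160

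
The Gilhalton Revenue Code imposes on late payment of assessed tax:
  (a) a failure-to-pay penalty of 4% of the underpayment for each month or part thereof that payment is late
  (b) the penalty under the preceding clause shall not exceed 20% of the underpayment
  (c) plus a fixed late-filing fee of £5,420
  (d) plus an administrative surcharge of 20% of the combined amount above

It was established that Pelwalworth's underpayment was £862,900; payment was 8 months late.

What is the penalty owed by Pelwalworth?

Accrued rate: 4% × 8 = 32%, capped at 20% → 20%
Failure-to-pay penalty: 20% of £862,900 = £172,580
Penalty before surcharge: £172,580 + £5,420 = £178,000
Administrative surcharge: 20% of £178,000 = £35,600
Total penalty: £178,000 + £35,600 = £213,600

£213,600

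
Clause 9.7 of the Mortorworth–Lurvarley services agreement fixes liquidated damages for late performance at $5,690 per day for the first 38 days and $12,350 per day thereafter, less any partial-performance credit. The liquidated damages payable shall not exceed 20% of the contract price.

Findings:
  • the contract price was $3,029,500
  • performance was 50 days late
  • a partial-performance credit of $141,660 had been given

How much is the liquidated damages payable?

Liquidated damages: $222,760

First 38 days: 38 × $5,690 = $216,220
Remaining days: (50 − 38) × $12,350 = $148,200
Accrued per-day damages: $216,220 + $148,200 = $364,420
Less partial-performance credit: $364,420 − $141,660 = $222,760
Cap: 20% of $3,029,500 = $605,900
Cap at $605,900: $222,760 is within the cap, no reduction.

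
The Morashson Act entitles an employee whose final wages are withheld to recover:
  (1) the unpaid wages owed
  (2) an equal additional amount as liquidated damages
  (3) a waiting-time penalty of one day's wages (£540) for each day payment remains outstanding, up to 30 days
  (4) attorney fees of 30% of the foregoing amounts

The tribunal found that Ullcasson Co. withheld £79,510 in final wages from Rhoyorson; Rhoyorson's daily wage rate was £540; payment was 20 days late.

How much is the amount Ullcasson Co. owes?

£220,766

Liquidated damages (equal amount): £79,510
Penalty days: min(20, 30) = 20
Waiting-time penalty: 20 × £540 = £10,800
Subtotal: £79,510 + £79,510 + £10,800 = £169,820
Attorney fees: 30% of £169,820 = £50,946
Total award: £169,820 + £50,946 = £220,766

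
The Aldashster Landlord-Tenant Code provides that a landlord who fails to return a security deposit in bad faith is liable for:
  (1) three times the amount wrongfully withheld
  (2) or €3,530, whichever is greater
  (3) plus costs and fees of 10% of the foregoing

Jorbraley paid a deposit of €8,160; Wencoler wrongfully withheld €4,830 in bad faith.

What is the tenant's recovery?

€15,939

Trebled: 3 × €4,830 = €14,490
Minimum €3,530: €14,490 meets the minimum, no increase.
Costs and fees: 10% of €14,490 = €1,449
Total recovery: €14,490 + €1,449 = €15,939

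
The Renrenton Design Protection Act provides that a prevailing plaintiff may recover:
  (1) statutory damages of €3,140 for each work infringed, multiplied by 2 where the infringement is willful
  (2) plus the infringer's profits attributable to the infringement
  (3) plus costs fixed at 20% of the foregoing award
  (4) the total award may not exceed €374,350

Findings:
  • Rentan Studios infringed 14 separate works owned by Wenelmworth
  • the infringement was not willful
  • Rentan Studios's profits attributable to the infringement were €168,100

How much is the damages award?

Statutory damages: 14 × €3,140 = €43,960
Infringement not willful: no ×2 enhancement.
Combined award: €43,960 + €168,100 = €212,060
Costs: 20% of €212,060 = €42,412
Award plus costs: €212,060 + €42,412 = €254,472
Cap at €374,350: €254,472 is within the cap, no reduction.

Award: €254,472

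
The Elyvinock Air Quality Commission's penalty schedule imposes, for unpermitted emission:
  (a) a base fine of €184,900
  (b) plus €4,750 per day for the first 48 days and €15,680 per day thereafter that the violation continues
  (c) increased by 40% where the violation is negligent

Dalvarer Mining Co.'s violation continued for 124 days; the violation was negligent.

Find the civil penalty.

€2,246,412

First 48 days: 48 × €4,750 = €228,000
Remaining days: (124 − 48) × €15,680 = €1,191,680
Per-day component: €228,000 + €1,191,680 = €1,419,680
Base plus per-day: €184,900 + €1,419,680 = €1,604,580
Enhancement: 40% of €1,604,580 = €641,832
Enhanced fine: €1,604,580 + €641,832 = €2,246,412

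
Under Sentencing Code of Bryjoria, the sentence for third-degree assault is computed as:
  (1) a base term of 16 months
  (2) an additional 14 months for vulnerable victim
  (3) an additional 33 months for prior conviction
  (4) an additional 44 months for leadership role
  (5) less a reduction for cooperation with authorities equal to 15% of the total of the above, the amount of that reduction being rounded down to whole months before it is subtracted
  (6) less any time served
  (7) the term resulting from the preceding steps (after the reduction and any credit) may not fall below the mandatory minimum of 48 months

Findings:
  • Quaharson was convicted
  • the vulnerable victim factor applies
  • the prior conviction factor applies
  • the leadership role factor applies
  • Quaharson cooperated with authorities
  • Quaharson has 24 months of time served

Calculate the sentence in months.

67 months

Vulnerable victim enhancement: +14 months
Prior conviction enhancement: +33 months
Leadership role enhancement: +44 months
Adjusted term: 16 months + 14 months + 33 months + 44 months = 107 months
Cooperation with authorities reduction: 15% of 107 months = 16 months (rounded down)
After reduction: 107 − 16 = 91 months
Less time served: 91 months − 24 months = 67 months
Minimum 48 months: 67 months meets the minimum, no increase.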